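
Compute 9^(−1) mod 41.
9^(−1) ≡ 32 (mod 41)

Apply the extended Euclidean algorithm to (41, 9), tracking rows (r, s, t) with s·41 + t·9 = r. Each division r_prev = q·r_cur + r_new produces the new row as (previous row) − q·(current row):
  row A: (41, 1, 0)   [1·41 + 0·9 = 41]
  row B: (9, 0, 1)   [0·41 + 1·9 = 9]
  41 = 4·9 + 5   → row C = row A − 4·row B = (5, 1, −4)   [check: 1·41 − 4·9 = 5]
  9 = 1·5 + 4   → row D = row B − 1·row C = (4, −1, 5)   [check: −1·41 + 5·9 = 4]
  5 = 1·4 + 1   → row E = row C − 1·row D = (1, 2, −9)   [check: 2·41 − 9·9 = 1]
  4 = 4·1 + 0   → remainder 0, stop. gcd = 1 (last nonzero row E).
The gcd is 1, so 9 is invertible mod 41. The last nonzero row gives 2·41 − 9·9 = 1, so t = −9. So 9^(−1) ≡ −9 ≡ 32 (mod 41). Verify: 9 · 32 = 288 ≡ 1 (mod 41). ✓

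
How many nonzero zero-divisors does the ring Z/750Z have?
Z/750Z has 549 nonzero zero-divisors

In Z/750Z each nonzero element is either a unit (gcd with 750 is 1) or a zero-divisor (gcd > 1). The number of units is φ(750): factorise 750 = 2 · 3 · 5^3, so φ(750) = (2 − 1) · (3 − 1) · (5^3 − 5^2) = 1 · 2 · 100 = 200. The nonzero elements number 750 − 1 = 749. Hence the nonzero zero-divisors number 749 − 200 = 549.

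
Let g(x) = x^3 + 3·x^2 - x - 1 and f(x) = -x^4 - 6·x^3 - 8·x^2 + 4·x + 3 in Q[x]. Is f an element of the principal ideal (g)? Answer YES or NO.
YES

In Q[x] the ideal (g) consists of all multiples of g, so f ∈ (g) iff g | f, i.e. iff the remainder of f on division by g is 0. Divide f by g (g is monic, so eliminate the leading term of the running remainder at each step):
  leading term -x^4: subtract (-x)·g(x) = -x^4 - 3·x^3 + x^2 + x, leaving -3·x^3 - 9·x^2 + 3·x + 3
  leading term -3·x^3: subtract (-3)·g(x) = -3·x^3 - 9·x^2 + 3·x + 3, leaving 0
The remainder is 0, so f(x) = g(x) · h(x) with h(x) = -x - 3. Hence g | f, i.e. f ∈ (g).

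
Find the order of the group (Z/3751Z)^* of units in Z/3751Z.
(Z/3751Z)^* consists of the classes a with gcd(a, 3751) = 1, so its order is φ(3751). φ is multiplicative, with φ(p^e) = p^e − p^(e−1). Factorise 3751 = 11^2 · 31. Then
  φ(3751) = (11^2 − 11^1) · (31 − 1) = 110 · 30 = 3300.
Thus |(Z/3751Z)^*| = 3300.

Final answer: |(Z/3751Z)^*| = 3300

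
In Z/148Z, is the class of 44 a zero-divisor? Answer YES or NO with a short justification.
YES

gcd(44, 148) = 4 > 1, so 44 is not a unit in Z/148Z. In Z/nZ every nonzero non-unit is a zero-divisor: explicitly, take b = 148/gcd = 37 ≠ 0 (mod 148); then 44·37 = 1628 = 11·148, i.e. 44·37 ≡ 0 (mod 148). So 44 is a zero-divisor.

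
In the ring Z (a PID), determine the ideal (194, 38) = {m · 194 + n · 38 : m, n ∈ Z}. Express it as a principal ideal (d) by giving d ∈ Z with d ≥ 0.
In the PID Z, (a, b) is generated by gcd(a, b). Compute gcd(194, 38) with the extended Euclidean algorithm, tracking rows (r, s, t) with s·194 + t·38 = r:
  row A: (194, 1, 0)   [1·194 + 0·38 = 194]
  row B: (38, 0, 1)   [0·194 + 1·38 = 38]
  194 = 5·38 + 4   → row C = row A − 5·row B = (4, 1, −5)   [check: 1·194 − 5·38 = 4]
  38 = 9·4 + 2   → row D = row B − 9·row C = (2, −9, 46)   [check: −9·194 + 46·38 = 2]
  4 = 2·2 + 0   → remainder 0, stop. gcd = 2 (last nonzero row D).
So gcd(194, 38) = 2, with Bézout identity −9·194 + 46·38 = 2. Containment (⊇): the Bézout identity exhibits 2 as an element of (194, 38), giving (2) ⊆ (194, 38). Containment (⊆): since 2 | 194 and 2 | 38 (194 = 2·97, 38 = 2·19), every Z-linear combination of 194 and 38 is divisible by 2, so (194, 38) ⊆ (2). Therefore (194, 38) = (2), d = 2.

Final answer: (194, 38) = (2); d = 2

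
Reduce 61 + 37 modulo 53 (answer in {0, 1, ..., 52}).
45

Reduce the summands first: 61 ≡ 8 (mod 53), so 61 + 37 ≡ 8 + 37 (mod 53). 8 + 37 = 45; 45 = 0·53 + 45, so (61 + 37) mod 53 = 45.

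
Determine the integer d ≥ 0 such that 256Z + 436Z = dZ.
(256, 436) = (4); d = 4

In the PID Z, (a, b) is generated by gcd(a, b). Compute gcd(436, 256) with the extended Euclidean algorithm, tracking rows (r, s, t) with s·436 + t·256 = r:
  row A: (436, 1, 0)   [1·436 + 0·256 = 436]
  row B: (256, 0, 1)   [0·436 + 1·256 = 256]
  436 = 1·256 + 180   → row C = row A − 1·row B = (180, 1, −1)   [check: 1·436 − 1·256 = 180]
  256 = 1·180 + 76   → row D = row B − 1·row C = (76, −1, 2)   [check: −1·436 + 2·256 = 76]
  180 = 2·76 + 28   → row E = row C − 2·row D = (28, 3, −5)   [check: 3·436 − 5·256 = 28]
  76 = 2·28 + 20   → row F = row D − 2·row E = (20, −7, 12)   [check: −7·436 + 12·256 = 20]
  28 = 1·20 + 8   → row G = row E − 1·row F = (8, 10, −17)   [check: 10·436 − 17·256 = 8]
  20 = 2·8 + 4   → row H = row F − 2·row G = (4, −27, 46)   [check: −27·436 + 46·256 = 4]
  8 = 2·4 + 0   → remainder 0, stop. gcd = 4 (last nonzero row H).
So gcd(256, 436) = 4, with Bézout identity −27·436 + 46·256 = 4. Containment (⊇): the Bézout identity exhibits 4 as an element of (256, 436), giving (4) ⊆ (256, 436). Containment (⊆): since 4 | 256 and 4 | 436 (256 = 4·64, 436 = 4·109), every Z-linear combination of 256 and 436 is divisible by 4, so (256, 436) ⊆ (4). Therefore (256, 436) = (4), d = 4.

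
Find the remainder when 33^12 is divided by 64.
Use repeated squaring. Binary(12) = 1100. Walk through the bits of the exponent 12 left-to-right: at each bit after the leading one, square the running value, then multiply by 33 if the bit is 1 (always reducing mod 64):
  bit 1 = 1 (leading): start with 33.
  bit 2 = 1: square 33^2 = 1089 ≡ 1; bit is 1, so multiply 1·33 = 33 (mod 64).
  bit 3 = 0: square 33^2 = 1089 ≡ 1 (mod 64).
  bit 4 = 0: square 1^2 = 1 (mod 64).
Final value: 33^12 ≡ 1 (mod 64).

Final answer: 1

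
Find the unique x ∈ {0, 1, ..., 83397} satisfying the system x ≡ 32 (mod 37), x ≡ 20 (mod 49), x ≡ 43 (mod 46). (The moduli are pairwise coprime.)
The moduli 37, 49, 46 are pairwise coprime, so by the CRT there is a unique solution mod 37·49·46 = 83398.
Solve by successive substitution. Start with x ≡ 32 (mod 37).
  Combine with x ≡ 20 (mod 49): write x = 32 + 37·t and require 32 + 37·t ≡ 20 (mod 49), i.e. 37·t ≡ 20 − 32 ≡ 37 (mod 49). Since 37^(−1) ≡ 4 (mod 49), t ≡ 4·37 ≡ 1 (mod 49). So x ≡ 32 + 37·1 = 69 (mod 1813).
  Combine with x ≡ 43 (mod 46): write x = 69 + 1813·t and require 69 + 1813·t ≡ 43 (mod 46), i.e. 1813·t ≡ 43 − 69 ≡ 20 (mod 46). Since 1813^(−1) ≡ 17 (mod 46) (1813 ≡ 19 (mod 46)), t ≡ 17·20 ≡ 18 (mod 46). So x ≡ 69 + 1813·18 = 32703 (mod 83398).
Unique solution in [0, 83398): x = 32703.

Final answer: x ≡ 32703 (mod 83398); the representative in [0, 83398) is 32703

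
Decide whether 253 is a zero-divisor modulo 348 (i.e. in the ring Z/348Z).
gcd(253, 348) = 1, so 253 is a unit in Z/348Z (it has a multiplicative inverse). A unit cannot be a zero-divisor: if 253·b ≡ 0 then multiplying both sides by 253^(−1) gives b ≡ 0. So 253 is not a zero-divisor.

Final answer: NO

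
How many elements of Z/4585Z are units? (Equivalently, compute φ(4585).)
Z/4585Z has φ(4585) = 3120 units

An element a ∈ Z/4585Z is a unit iff gcd(a, 4585) = 1, so the number of units is φ(4585). φ is multiplicative, with φ(p^e) = p^e − p^(e−1). Factorise 4585 = 5 · 7 · 131. Then
  φ(4585) = (5 − 1) · (7 − 1) · (131 − 1) = 4 · 6 · 130 = 3120.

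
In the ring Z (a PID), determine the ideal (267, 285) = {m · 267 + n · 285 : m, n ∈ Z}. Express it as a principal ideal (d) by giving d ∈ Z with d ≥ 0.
(267, 285) = (3); d = 3

In the PID Z, (a, b) is generated by gcd(a, b). Compute gcd(285, 267) with the extended Euclidean algorithm, tracking rows (r, s, t) with s·285 + t·267 = r:
  row A: (285, 1, 0)   [1·285 + 0·267 = 285]
  row B: (267, 0, 1)   [0·285 + 1·267 = 267]
  285 = 1·267 + 18   → row C = row A − 1·row B = (18, 1, −1)   [check: 1·285 − 1·267 = 18]
  267 = 14·18 + 15   → row D = row B − 14·row C = (15, −14, 15)   [check: −14·285 + 15·267 = 15]
  18 = 1·15 + 3   → row E = row C − 1·row D = (3, 15, −16)   [check: 15·285 − 16·267 = 3]
  15 = 5·3 + 0   → remainder 0, stop. gcd = 3 (last nonzero row E).
So gcd(267, 285) = 3, with Bézout identity 15·285 − 16·267 = 3. Containment (⊇): the Bézout identity exhibits 3 as an element of (267, 285), giving (3) ⊆ (267, 285). Containment (⊆): since 3 | 267 and 3 | 285 (267 = 3·89, 285 = 3·95), every Z-linear combination of 267 and 285 is divisible by 3, so (267, 285) ⊆ (3). Therefore (267, 285) = (3), d = 3.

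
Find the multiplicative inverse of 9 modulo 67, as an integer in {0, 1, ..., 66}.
9^(−1) ≡ 15 (mod 67)

Apply the extended Euclidean algorithm to (67, 9), tracking rows (r, s, t) with s·67 + t·9 = r. Each division r_prev = q·r_cur + r_new produces the new row as (previous row) − q·(current row):
  row A: (67, 1, 0)   [1·67 + 0·9 = 67]
  row B: (9, 0, 1)   [0·67 + 1·9 = 9]
  67 = 7·9 + 4   → row C = row A − 7·row B = (4, 1, −7)   [check: 1·67 − 7·9 = 4]
  9 = 2·4 + 1   → row D = row B − 2·row C = (1, −2, 15)   [check: −2·67 + 15·9 = 1]
  4 = 4·1 + 0   → remainder 0, stop. gcd = 1 (last nonzero row D).
The gcd is 1, so 9 is invertible mod 67. The last nonzero row gives −2·67 + 15·9 = 1, so t = 15. So 9^(−1) ≡ 15 (mod 67). Verify: 9 · 15 = 135 ≡ 1 (mod 67). ✓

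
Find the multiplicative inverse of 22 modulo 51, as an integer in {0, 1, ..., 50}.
22^(−1) ≡ 7 (mod 51)

Apply the extended Euclidean algorithm to (51, 22), tracking rows (r, s, t) with s·51 + t·22 = r. Each division r_prev = q·r_cur + r_new produces the new row as (previous row) − q·(current row):
  row A: (51, 1, 0)   [1·51 + 0·22 = 51]
  row B: (22, 0, 1)   [0·51 + 1·22 = 22]
  51 = 2·22 + 7   → row C = row A − 2·row B = (7, 1, −2)   [check: 1·51 − 2·22 = 7]
  22 = 3·7 + 1   → row D = row B − 3·row C = (1, −3, 7)   [check: −3·51 + 7·22 = 1]
  7 = 7·1 + 0   → remainder 0, stop. gcd = 1 (last nonzero row D).
The gcd is 1, so 22 is invertible mod 51. The last nonzero row gives −3·51 + 7·22 = 1, so t = 7. So 22^(−1) ≡ 7 (mod 51). Verify: 22 · 7 = 154 ≡ 1 (mod 51). ✓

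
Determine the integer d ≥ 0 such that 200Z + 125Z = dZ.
In the PID Z, (a, b) is generated by gcd(a, b). Compute gcd(200, 125) with the extended Euclidean algorithm, tracking rows (r, s, t) with s·200 + t·125 = r:
  row A: (200, 1, 0)   [1·200 + 0·125 = 200]
  row B: (125, 0, 1)   [0·200 + 1·125 = 125]
  200 = 1·125 + 75   → row C = row A − 1·row B = (75, 1, −1)   [check: 1·200 − 1·125 = 75]
  125 = 1·75 + 50   → row D = row B − 1·row C = (50, −1, 2)   [check: −1·200 + 2·125 = 50]
  75 = 1·50 + 25   → row E = row C − 1·row D = (25, 2, −3)   [check: 2·200 − 3·125 = 25]
  50 = 2·25 + 0   → remainder 0, stop. gcd = 25 (last nonzero row E).
So gcd(200, 125) = 25, with Bézout identity 2·200 − 3·125 = 25. Containment (⊇): the Bézout identity exhibits 25 as an element of (200, 125), giving (25) ⊆ (200, 125). Containment (⊆): since 25 | 200 and 25 | 125 (200 = 25·8, 125 = 25·5), every Z-linear combination of 200 and 125 is divisible by 25, so (200, 125) ⊆ (25). Therefore (200, 125) = (25), d = 25.

Final answer: (200, 125) = (25); d = 25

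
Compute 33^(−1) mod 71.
Apply the extended Euclidean algorithm to (71, 33), tracking rows (r, s, t) with s·71 + t·33 = r. Each division r_prev = q·r_cur + r_new produces the new row as (previous row) − q·(current row):
  row A: (71, 1, 0)   [1·71 + 0·33 = 71]
  row B: (33, 0, 1)   [0·71 + 1·33 = 33]
  71 = 2·33 + 5   → row C = row A − 2·row B = (5, 1, −2)   [check: 1·71 − 2·33 = 5]
  33 = 6·5 + 3   → row D = row B − 6·row C = (3, −6, 13)   [check: −6·71 + 13·33 = 3]
  5 = 1·3 + 2   → row E = row C − 1·row D = (2, 7, −15)   [check: 7·71 − 15·33 = 2]
  3 = 1·2 + 1   → row F = row D − 1·row E = (1, −13, 28)   [check: −13·71 + 28·33 = 1]
  2 = 2·1 + 0   → remainder 0, stop. gcd = 1 (last nonzero row F).
The gcd is 1, so 33 is invertible mod 71. The last nonzero row gives −13·71 + 28·33 = 1, so t = 28. So 33^(−1) ≡ 28 (mod 71). Verify: 33 · 28 = 924 ≡ 1 (mod 71). ✓

Final answer: 33^(−1) ≡ 28 (mod 71)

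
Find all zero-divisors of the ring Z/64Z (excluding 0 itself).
An element a ∈ Z/64Z (with a ≠ 0) is a zero-divisor iff gcd(a, 64) > 1 (because a is a unit precisely when gcd(a, n) = 1, and in Z/nZ every nonzero, non-unit element is a zero-divisor). Scan a = 1, ..., 63 and keep those with gcd(a, 64) > 1:
  gcd(2, 64) = 2, gcd(4, 64) = 4, gcd(6, 64) = 2, gcd(8, 64) = 8, gcd(10, 64) = 2, gcd(12, 64) = 4, gcd(14, 64) = 2, gcd(16, 64) = 16, gcd(18, 64) = 2, gcd(20, 64) = 4, gcd(22, 64) = 2, gcd(24, 64) = 8, gcd(26, 64) = 2, gcd(28, 64) = 4, gcd(30, 64) = 2, gcd(32, 64) = 32, gcd(34, 64) = 2, gcd(36, 64) = 4, gcd(38, 64) = 2, gcd(40, 64) = 8, gcd(42, 64) = 2, gcd(44, 64) = 4, gcd(46, 64) = 2, gcd(48, 64) = 16, gcd(50, 64) = 2, gcd(52, 64) = 4, gcd(54, 64) = 2, gcd(56, 64) = 8, gcd(58, 64) = 2, gcd(60, 64) = 4, gcd(62, 64) = 2.
All other a ∈ {1, ..., 63} have gcd(a, 64) = 1 and are units. So the nonzero zero-divisors are exactly the 31 values of a appearing in this scan.

Final answer: nonzero zero-divisors of Z/64Z = {2, 4, 6, 8, 10, 12, 14, 16, 18, 20, 22, 24, 26, 28, 30, 32, 34, 36, 38, 40, 42, 44, 46, 48, 50, 52, 54, 56, 58, 60, 62}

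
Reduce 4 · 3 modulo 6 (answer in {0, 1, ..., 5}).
Both factors are already reduced mod 6. 4 · 3 = 12. Dividing by 6: 12 = 2·6 + 0. So (4 · 3) mod 6 = 0.

Final answer: 0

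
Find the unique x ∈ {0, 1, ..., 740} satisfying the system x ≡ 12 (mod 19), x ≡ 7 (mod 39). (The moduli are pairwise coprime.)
x ≡ 202 (mod 741); the representative in [0, 741) is 202

The moduli 19, 39 are pairwise coprime, so by the CRT there is a unique solution mod 19·39 = 741.
Solve by successive substitution. Start with x ≡ 12 (mod 19).
  Combine with x ≡ 7 (mod 39): write x = 12 + 19·t and require 12 + 19·t ≡ 7 (mod 39), i.e. 19·t ≡ 7 − 12 ≡ 34 (mod 39). Since 19^(−1) ≡ 37 (mod 39), t ≡ 37·34 ≡ 10 (mod 39). So x ≡ 12 + 19·10 = 202 (mod 741).
Unique solution in [0, 741): x = 202.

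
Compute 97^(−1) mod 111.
Apply the extended Euclidean algorithm to (111, 97), tracking rows (r, s, t) with s·111 + t·97 = r. Each division r_prev = q·r_cur + r_new produces the new row as (previous row) − q·(current row):
  row A: (111, 1, 0)   [1·111 + 0·97 = 111]
  row B: (97, 0, 1)   [0·111 + 1·97 = 97]
  111 = 1·97 + 14   → row C = row A − 1·row B = (14, 1, −1)   [check: 1·111 − 1·97 = 14]
  97 = 6·14 + 13   → row D = row B − 6·row C = (13, −6, 7)   [check: −6·111 + 7·97 = 13]
  14 = 1·13 + 1   → row E = row C − 1·row D = (1, 7, −8)   [check: 7·111 − 8·97 = 1]
  13 = 13·1 + 0   → remainder 0, stop. gcd = 1 (last nonzero row E).
The gcd is 1, so 97 is invertible mod 111. The last nonzero row gives 7·111 − 8·97 = 1, so t = −8. So 97^(−1) ≡ −8 ≡ 103 (mod 111). Verify: 97 · 103 = 9991 ≡ 1 (mod 111). ✓

Final answer: 97^(−1) ≡ 103 (mod 111)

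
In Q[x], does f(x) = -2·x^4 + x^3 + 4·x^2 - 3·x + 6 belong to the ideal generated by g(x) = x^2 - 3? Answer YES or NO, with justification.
In Q[x] the ideal (g) consists of all multiples of g, so f ∈ (g) iff g | f, i.e. iff the remainder of f on division by g is 0. Divide f by g (g is monic, so eliminate the leading term of the running remainder at each step):
  leading term -2·x^4: subtract (-2·x^2)·g(x) = -2·x^4 + 6·x^2, leaving x^3 - 2·x^2 - 3·x + 6
  leading term x^3: subtract (x)·g(x) = x^3 - 3·x, leaving 6 - 2·x^2
  leading term -2·x^2: subtract (-2)·g(x) = 6 - 2·x^2, leaving 0
The remainder is 0, so f(x) = g(x) · h(x) with h(x) = -2·x^2 + x - 2. Hence g | f, i.e. f ∈ (g).

Final answer: YES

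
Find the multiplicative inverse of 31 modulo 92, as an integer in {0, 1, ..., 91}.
Apply the extended Euclidean algorithm to (92, 31), tracking rows (r, s, t) with s·92 + t·31 = r. Each division r_prev = q·r_cur + r_new produces the new row as (previous row) − q·(current row):
  row A: (92, 1, 0)   [1·92 + 0·31 = 92]
  row B: (31, 0, 1)   [0·92 + 1·31 = 31]
  92 = 2·31 + 30   → row C = row A − 2·row B = (30, 1, −2)   [check: 1·92 − 2·31 = 30]
  31 = 1·30 + 1   → row D = row B − 1·row C = (1, −1, 3)   [check: −1·92 + 3·31 = 1]
  30 = 30·1 + 0   → remainder 0, stop. gcd = 1 (last nonzero row D).
The gcd is 1, so 31 is invertible mod 92. The last nonzero row gives −1·92 + 3·31 = 1, so t = 3. So 31^(−1) ≡ 3 (mod 92). Verify: 31 · 3 = 93 ≡ 1 (mod 92). ✓

Final answer: 31^(−1) ≡ 3 (mod 92)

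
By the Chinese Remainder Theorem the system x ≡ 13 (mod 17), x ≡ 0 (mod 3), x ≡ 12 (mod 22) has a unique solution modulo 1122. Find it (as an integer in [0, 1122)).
The moduli 17, 3, 22 are pairwise coprime, so by the CRT there is a unique solution mod 17·3·22 = 1122.
Solve by successive substitution. Start with x ≡ 13 (mod 17).
  Combine with x ≡ 0 (mod 3): write x = 13 + 17·t and require 13 + 17·t ≡ 0 (mod 3), i.e. 17·t ≡ 0 − 13 ≡ 2 (mod 3). Since 17^(−1) ≡ 2 (mod 3) (17 ≡ 2 (mod 3)), t ≡ 2·2 ≡ 1 (mod 3). So x ≡ 13 + 17·1 = 30 (mod 51).
  Combine with x ≡ 12 (mod 22): write x = 30 + 51·t and require 30 + 51·t ≡ 12 (mod 22), i.e. 51·t ≡ 12 − 30 ≡ 4 (mod 22). Since 51^(−1) ≡ 19 (mod 22) (51 ≡ 7 (mod 22)), t ≡ 19·4 ≡ 10 (mod 22). So x ≡ 30 + 51·10 = 540 (mod 1122).
Unique solution in [0, 1122): x = 540.

Final answer: x ≡ 540 (mod 1122); the representative in [0, 1122) is 540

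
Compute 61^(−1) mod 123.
61^(−1) ≡ 121 (mod 123)

Apply the extended Euclidean algorithm to (123, 61), tracking rows (r, s, t) with s·123 + t·61 = r. Each division r_prev = q·r_cur + r_new produces the new row as (previous row) − q·(current row):
  row A: (123, 1, 0)   [1·123 + 0·61 = 123]
  row B: (61, 0, 1)   [0·123 + 1·61 = 61]
  123 = 2·61 + 1   → row C = row A − 2·row B = (1, 1, −2)   [check: 1·123 − 2·61 = 1]
  61 = 61·1 + 0   → remainder 0, stop. gcd = 1 (last nonzero row C).
The gcd is 1, so 61 is invertible mod 123. The last nonzero row gives 1·123 − 2·61 = 1, so t = −2. So 61^(−1) ≡ −2 ≡ 121 (mod 123). Verify: 61 · 121 = 7381 ≡ 1 (mod 123). ✓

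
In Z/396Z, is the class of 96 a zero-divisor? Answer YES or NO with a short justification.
YES

gcd(96, 396) = 12 > 1, so 96 is not a unit in Z/396Z. In Z/nZ every nonzero non-unit is a zero-divisor: explicitly, take b = 396/gcd = 33 ≠ 0 (mod 396); then 96·33 = 3168 = 8·396, i.e. 96·33 ≡ 0 (mod 396). So 96 is a zero-divisor.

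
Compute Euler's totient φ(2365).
φ(2365) = 1680

φ is multiplicative, with φ(p^e) = p^e − p^(e−1). Factorise 2365 = 5 · 11 · 43. Then
  φ(2365) = (5 − 1) · (11 − 1) · (43 − 1) = 4 · 10 · 42 = 1680.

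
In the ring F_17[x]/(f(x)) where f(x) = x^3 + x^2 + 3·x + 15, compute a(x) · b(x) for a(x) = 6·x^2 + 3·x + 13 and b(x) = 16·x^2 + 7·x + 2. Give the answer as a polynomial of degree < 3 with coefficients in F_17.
Multiply as integer polynomials: a · b = 96·x^4 + 90·x^3 + 241·x^2 + 97·x + 26. Reducing coefficients mod 17: a · b ≡ 11·x^4 + 5·x^3 + 3·x^2 + 12·x + 9. Now divide by f(x) = x^3 + x^2 + 3·x + 15 in F_17[x], eliminating the leading term at each step:
  leading term 11·x^4: subtract (11·x)·f(x) = 11·x^4 + 11·x^3 + 16·x^2 + 12·x, leaving 11·x^3 + 4·x^2 + 9 (coefficients mod 17)
  leading term 11·x^3: subtract (11)·f(x) = 11·x^3 + 11·x^2 + 16·x + 12, leaving 10·x^2 + x + 14 (coefficients mod 17)
The degree is now < 3, so this is the remainder. Hence a · b ≡ 10·x^2 + x + 14 in F_17[x]/(f).

Final answer: a · b ≡ 10·x^2 + x + 14 (mod f(x))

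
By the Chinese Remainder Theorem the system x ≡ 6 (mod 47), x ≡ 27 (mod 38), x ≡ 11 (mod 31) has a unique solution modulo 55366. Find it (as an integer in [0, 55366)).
x ≡ 31073 (mod 55366); the representative in [0, 55366) is 31073

The moduli 47, 38, 31 are pairwise coprime, so by the CRT there is a unique solution mod 47·38·31 = 55366.
Solve by successive substitution. Start with x ≡ 6 (mod 47).
  Combine with x ≡ 27 (mod 38): write x = 6 + 47·t and require 6 + 47·t ≡ 27 (mod 38), i.e. 47·t ≡ 27 − 6 ≡ 21 (mod 38). Since 47^(−1) ≡ 17 (mod 38) (47 ≡ 9 (mod 38)), t ≡ 17·21 ≡ 15 (mod 38). So x ≡ 6 + 47·15 = 711 (mod 1786).
  Combine with x ≡ 11 (mod 31): write x = 711 + 1786·t and require 711 + 1786·t ≡ 11 (mod 31), i.e. 1786·t ≡ 11 − 711 ≡ 13 (mod 31). Since 1786^(−1) ≡ 18 (mod 31) (1786 ≡ 19 (mod 31)), t ≡ 18·13 ≡ 17 (mod 31). So x ≡ 711 + 1786·17 = 31073 (mod 55366).
Unique solution in [0, 55366): x = 31073.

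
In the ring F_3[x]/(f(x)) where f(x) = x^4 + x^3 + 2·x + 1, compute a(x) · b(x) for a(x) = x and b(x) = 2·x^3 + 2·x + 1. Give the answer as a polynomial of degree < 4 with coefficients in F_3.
Multiply as integer polynomials: a · b = 2·x^4 + 2·x^2 + x. Reducing coefficients mod 3: a · b ≡ 2·x^4 + 2·x^2 + x. Now divide by f(x) = x^4 + x^3 + 2·x + 1 in F_3[x], eliminating the leading term at each step:
  leading term 2·x^4: subtract (2)·f(x) = 2·x^4 + 2·x^3 + x + 2, leaving x^3 + 2·x^2 + 1 (coefficients mod 3)
The degree is now < 4, so this is the remainder. Hence a · b ≡ x^3 + 2·x^2 + 1 in F_3[x]/(f).

Final answer: a · b ≡ x^3 + 2·x^2 + 1 (mod f(x))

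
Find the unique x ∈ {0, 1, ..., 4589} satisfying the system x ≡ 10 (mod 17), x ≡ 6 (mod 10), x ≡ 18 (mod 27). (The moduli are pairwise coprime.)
The moduli 17, 10, 27 are pairwise coprime, so by the CRT there is a unique solution mod 17·10·27 = 4590.
Solve by successive substitution. Start with x ≡ 10 (mod 17).
  Combine with x ≡ 6 (mod 10): write x = 10 + 17·t and require 10 + 17·t ≡ 6 (mod 10), i.e. 17·t ≡ 6 − 10 ≡ 6 (mod 10). Since 17^(−1) ≡ 3 (mod 10) (17 ≡ 7 (mod 10)), t ≡ 3·6 ≡ 8 (mod 10). So x ≡ 10 + 17·8 = 146 (mod 170).
  Combine with x ≡ 18 (mod 27): write x = 146 + 170·t and require 146 + 170·t ≡ 18 (mod 27), i.e. 170·t ≡ 18 − 146 ≡ 7 (mod 27). Since 170^(−1) ≡ 17 (mod 27) (170 ≡ 8 (mod 27)), t ≡ 17·7 ≡ 11 (mod 27). So x ≡ 146 + 170·11 = 2016 (mod 4590).
Unique solution in [0, 4590): x = 2016.

Final answer: x ≡ 2016 (mod 4590); the representative in [0, 4590) is 2016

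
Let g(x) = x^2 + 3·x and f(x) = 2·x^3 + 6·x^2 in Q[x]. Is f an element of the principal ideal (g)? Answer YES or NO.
YES

In Q[x] the ideal (g) consists of all multiples of g, so f ∈ (g) iff g | f, i.e. iff the remainder of f on division by g is 0. Divide f by g (g is monic, so eliminate the leading term of the running remainder at each step):
  leading term 2·x^3: subtract (2·x)·g(x) = 2·x^3 + 6·x^2, leaving 0
The remainder is 0, so f(x) = g(x) · h(x) with h(x) = 2·x. Hence g | f, i.e. f ∈ (g).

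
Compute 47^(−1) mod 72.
47^(−1) ≡ 23 (mod 72)

Apply the extended Euclidean algorithm to (72, 47), tracking rows (r, s, t) with s·72 + t·47 = r. Each division r_prev = q·r_cur + r_new produces the new row as (previous row) − q·(current row):
  row A: (72, 1, 0)   [1·72 + 0·47 = 72]
  row B: (47, 0, 1)   [0·72 + 1·47 = 47]
  72 = 1·47 + 25   → row C = row A − 1·row B = (25, 1, −1)   [check: 1·72 − 1·47 = 25]
  47 = 1·25 + 22   → row D = row B − 1·row C = (22, −1, 2)   [check: −1·72 + 2·47 = 22]
  25 = 1·22 + 3   → row E = row C − 1·row D = (3, 2, −3)   [check: 2·72 − 3·47 = 3]
  22 = 7·3 + 1   → row F = row D − 7·row E = (1, −15, 23)   [check: −15·72 + 23·47 = 1]
  3 = 3·1 + 0   → remainder 0, stop. gcd = 1 (last nonzero row F).
The gcd is 1, so 47 is invertible mod 72. The last nonzero row gives −15·72 + 23·47 = 1, so t = 23. So 47^(−1) ≡ 23 (mod 72). Verify: 47 · 23 = 1081 ≡ 1 (mod 72). ✓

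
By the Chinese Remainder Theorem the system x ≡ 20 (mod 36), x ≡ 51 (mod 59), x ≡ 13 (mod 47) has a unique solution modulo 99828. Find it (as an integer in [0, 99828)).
The moduli 36, 59, 47 are pairwise coprime, so by the CRT there is a unique solution mod 36·59·47 = 99828.
Solve by successive substitution. Start with x ≡ 20 (mod 36).
  Combine with x ≡ 51 (mod 59): write x = 20 + 36·t and require 20 + 36·t ≡ 51 (mod 59), i.e. 36·t ≡ 51 − 20 ≡ 31 (mod 59). Since 36^(−1) ≡ 41 (mod 59), t ≡ 41·31 ≡ 32 (mod 59). So x ≡ 20 + 36·32 = 1172 (mod 2124).
  Combine with x ≡ 13 (mod 47): write x = 1172 + 2124·t and require 1172 + 2124·t ≡ 13 (mod 47), i.e. 2124·t ≡ 13 − 1172 ≡ 16 (mod 47). Since 2124^(−1) ≡ 21 (mod 47) (2124 ≡ 9 (mod 47)), t ≡ 21·16 ≡ 7 (mod 47). So x ≡ 1172 + 2124·7 = 16040 (mod 99828).
Unique solution in [0, 99828): x = 16040.

Final answer: x ≡ 16040 (mod 99828); the representative in [0, 99828) is 16040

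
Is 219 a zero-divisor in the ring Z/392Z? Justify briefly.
gcd(219, 392) = 1, so 219 is a unit in Z/392Z (it has a multiplicative inverse). A unit cannot be a zero-divisor: if 219·b ≡ 0 then multiplying both sides by 219^(−1) gives b ≡ 0. So 219 is not a zero-divisor.

Final answer: NO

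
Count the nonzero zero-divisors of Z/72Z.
Z/72Z has 47 nonzero zero-divisors

In Z/72Z each nonzero element is either a unit (gcd with 72 is 1) or a zero-divisor (gcd > 1). The number of units is φ(72): factorise 72 = 2^3 · 3^2, so φ(72) = (2^3 − 2^2) · (3^2 − 3^1) = 4 · 6 = 24. The nonzero elements number 72 − 1 = 71. Hence the nonzero zero-divisors number 71 − 24 = 47.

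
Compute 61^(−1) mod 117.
Apply the extended Euclidean algorithm to (117, 61), tracking rows (r, s, t) with s·117 + t·61 = r. Each division r_prev = q·r_cur + r_new produces the new row as (previous row) − q·(current row):
  row A: (117, 1, 0)   [1·117 + 0·61 = 117]
  row B: (61, 0, 1)   [0·117 + 1·61 = 61]
  117 = 1·61 + 56   → row C = row A − 1·row B = (56, 1, −1)   [check: 1·117 − 1·61 = 56]
  61 = 1·56 + 5   → row D = row B − 1·row C = (5, −1, 2)   [check: −1·117 + 2·61 = 5]
  56 = 11·5 + 1   → row E = row C − 11·row D = (1, 12, −23)   [check: 12·117 − 23·61 = 1]
  5 = 5·1 + 0   → remainder 0, stop. gcd = 1 (last nonzero row E).
The gcd is 1, so 61 is invertible mod 117. The last nonzero row gives 12·117 − 23·61 = 1, so t = −23. So 61^(−1) ≡ −23 ≡ 94 (mod 117). Verify: 61 · 94 = 5734 ≡ 1 (mod 117). ✓

Final answer: 61^(−1) ≡ 94 (mod 117)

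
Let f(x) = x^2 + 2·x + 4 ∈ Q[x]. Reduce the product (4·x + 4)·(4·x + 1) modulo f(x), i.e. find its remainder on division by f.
a · b ≡ -12·x - 60 (mod f(x))

First multiply in Q[x] without reducing: a · b = 16·x^2 + 20·x + 4. Now divide by f(x) = x^2 + 2·x + 4, eliminating the leading term at each step:
  leading term 16·x^2: subtract (16)·f(x) = 16·x^2 + 32·x + 64, leaving -12·x - 60
The degree is now < 2, so this is the remainder. Hence a · b ≡ -12·x - 60 in Q[x]/(f).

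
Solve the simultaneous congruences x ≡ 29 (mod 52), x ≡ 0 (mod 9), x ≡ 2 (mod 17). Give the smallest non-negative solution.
The moduli 52, 9, 17 are pairwise coprime, so by the CRT there is a unique solution mod 52·9·17 = 7956.
Solve by successive substitution. Start with x ≡ 29 (mod 52).
  Combine with x ≡ 0 (mod 9): write x = 29 + 52·t and require 29 + 52·t ≡ 0 (mod 9), i.e. 52·t ≡ 0 − 29 ≡ 7 (mod 9). Since 52^(−1) ≡ 4 (mod 9) (52 ≡ 7 (mod 9)), t ≡ 4·7 ≡ 1 (mod 9). So x ≡ 29 + 52·1 = 81 (mod 468).
  Combine with x ≡ 2 (mod 17): write x = 81 + 468·t and require 81 + 468·t ≡ 2 (mod 17), i.e. 468·t ≡ 2 − 81 ≡ 6 (mod 17). Since 468^(−1) ≡ 2 (mod 17) (468 ≡ 9 (mod 17)), t ≡ 2·6 ≡ 12 (mod 17). So x ≡ 81 + 468·12 = 5697 (mod 7956).
Unique solution in [0, 7956): x = 5697.

Final answer: x ≡ 5697 (mod 7956); the representative in [0, 7956) is 5697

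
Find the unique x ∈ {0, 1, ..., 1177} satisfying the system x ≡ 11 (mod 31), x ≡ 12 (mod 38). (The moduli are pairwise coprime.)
x ≡ 848 (mod 1178); the representative in [0, 1178) is 848

The moduli 31, 38 are pairwise coprime, so by the CRT there is a unique solution mod 31·38 = 1178.
Solve by successive substitution. Start with x ≡ 11 (mod 31).
  Combine with x ≡ 12 (mod 38): write x = 11 + 31·t and require 11 + 31·t ≡ 12 (mod 38), i.e. 31·t ≡ 12 − 11 ≡ 1 (mod 38). Since 31^(−1) ≡ 27 (mod 38), t ≡ 27·1 ≡ 27 (mod 38). So x ≡ 11 + 31·27 = 848 (mod 1178).
Unique solution in [0, 1178): x = 848.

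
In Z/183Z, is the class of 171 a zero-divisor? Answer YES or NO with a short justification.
YES

gcd(171, 183) = 3 > 1, so 171 is not a unit in Z/183Z. In Z/nZ every nonzero non-unit is a zero-divisor: explicitly, take b = 183/gcd = 61 ≠ 0 (mod 183); then 171·61 = 10431 = 57·183, i.e. 171·61 ≡ 0 (mod 183). So 171 is a zero-divisor.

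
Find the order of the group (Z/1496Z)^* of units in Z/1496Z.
(Z/1496Z)^* consists of the classes a with gcd(a, 1496) = 1, so its order is φ(1496). φ is multiplicative, with φ(p^e) = p^e − p^(e−1). Factorise 1496 = 2^3 · 11 · 17. Then
  φ(1496) = (2^3 − 2^2) · (11 − 1) · (17 − 1) = 4 · 10 · 16 = 640.
Thus |(Z/1496Z)^*| = 640.

Final answer: |(Z/1496Z)^*| = 640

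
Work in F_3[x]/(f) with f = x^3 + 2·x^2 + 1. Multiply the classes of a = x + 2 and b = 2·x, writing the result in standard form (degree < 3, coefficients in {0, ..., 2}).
a · b ≡ 2·x^2 + x (mod f(x))

Multiply as integer polynomials: a · b = 2·x^2 + 4·x. Reducing coefficients mod 3: a · b ≡ 2·x^2 + x. This already has degree < 3, so no reduction by f is needed. Hence a · b ≡ 2·x^2 + x in F_3[x]/(f).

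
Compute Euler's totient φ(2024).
φ(2024) = 880

φ is multiplicative, with φ(p^e) = p^e − p^(e−1). Factorise 2024 = 2^3 · 11 · 23. Then
  φ(2024) = (2^3 − 2^2) · (11 − 1) · (23 − 1) = 4 · 10 · 22 = 880.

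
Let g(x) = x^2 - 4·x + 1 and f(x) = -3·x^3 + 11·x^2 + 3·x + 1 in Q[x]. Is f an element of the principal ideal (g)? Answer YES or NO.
In Q[x] the ideal (g) consists of all multiples of g, so f ∈ (g) iff g | f, i.e. iff the remainder of f on division by g is 0. Divide f by g (g is monic, so eliminate the leading term of the running remainder at each step):
  leading term -3·x^3: subtract (-3·x)·g(x) = -3·x^3 + 12·x^2 - 3·x, leaving -x^2 + 6·x + 1
  leading term -x^2: subtract (-1)·g(x) = -x^2 + 4·x - 1, leaving 2·x + 2
The remainder r(x) = 2·x + 2 ≠ 0 (and deg r < deg g), so g ∤ f, i.e. f ∉ (g).

Final answer: NO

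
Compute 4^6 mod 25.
Use repeated squaring. Binary(6) = 110. Walk through the bits of the exponent 6 left-to-right: at each bit after the leading one, square the running value, then multiply by 4 if the bit is 1 (always reducing mod 25):
  bit 1 = 1 (leading): start with 4.
  bit 2 = 1: square 4^2 = 16; bit is 1, so multiply 16·4 = 64 ≡ 14 (mod 25).
  bit 3 = 0: square 14^2 = 196 ≡ 21 (mod 25).
Final value: 4^6 ≡ 21 (mod 25).

Final answer: 21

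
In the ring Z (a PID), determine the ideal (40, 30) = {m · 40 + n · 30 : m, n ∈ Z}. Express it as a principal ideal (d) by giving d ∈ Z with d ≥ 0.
(40, 30) = (10); d = 10

In the PID Z, (a, b) is generated by gcd(a, b). Compute gcd(40, 30) with the extended Euclidean algorithm, tracking rows (r, s, t) with s·40 + t·30 = r:
  row A: (40, 1, 0)   [1·40 + 0·30 = 40]
  row B: (30, 0, 1)   [0·40 + 1·30 = 30]
  40 = 1·30 + 10   → row C = row A − 1·row B = (10, 1, −1)   [check: 1·40 − 1·30 = 10]
  30 = 3·10 + 0   → remainder 0, stop. gcd = 10 (last nonzero row C).
So gcd(40, 30) = 10, with Bézout identity 1·40 − 1·30 = 10. Containment (⊇): the Bézout identity exhibits 10 as an element of (40, 30), giving (10) ⊆ (40, 30). Containment (⊆): since 10 | 40 and 10 | 30 (40 = 10·4, 30 = 10·3), every Z-linear combination of 40 and 30 is divisible by 10, so (40, 30) ⊆ (10). Therefore (40, 30) = (10), d = 10.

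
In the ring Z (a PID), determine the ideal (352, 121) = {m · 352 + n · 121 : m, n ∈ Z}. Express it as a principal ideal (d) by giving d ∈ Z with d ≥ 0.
(352, 121) = (11); d = 11

In the PID Z, (a, b) is generated by gcd(a, b). Compute gcd(352, 121) with the extended Euclidean algorithm, tracking rows (r, s, t) with s·352 + t·121 = r:
  row A: (352, 1, 0)   [1·352 + 0·121 = 352]
  row B: (121, 0, 1)   [0·352 + 1·121 = 121]
  352 = 2·121 + 110   → row C = row A − 2·row B = (110, 1, −2)   [check: 1·352 − 2·121 = 110]
  121 = 1·110 + 11   → row D = row B − 1·row C = (11, −1, 3)   [check: −1·352 + 3·121 = 11]
  110 = 10·11 + 0   → remainder 0, stop. gcd = 11 (last nonzero row D).
So gcd(352, 121) = 11, with Bézout identity −1·352 + 3·121 = 11. Containment (⊇): the Bézout identity exhibits 11 as an element of (352, 121), giving (11) ⊆ (352, 121). Containment (⊆): since 11 | 352 and 11 | 121 (352 = 11·32, 121 = 11·11), every Z-linear combination of 352 and 121 is divisible by 11, so (352, 121) ⊆ (11). Therefore (352, 121) = (11), d = 11.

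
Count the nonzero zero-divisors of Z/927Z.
Z/927Z has 314 nonzero zero-divisors

In Z/927Z each nonzero element is either a unit (gcd with 927 is 1) or a zero-divisor (gcd > 1). The number of units is φ(927): factorise 927 = 3^2 · 103, so φ(927) = (3^2 − 3^1) · (103 − 1) = 6 · 102 = 612. The nonzero elements number 927 − 1 = 926. Hence the nonzero zero-divisors number 926 − 612 = 314.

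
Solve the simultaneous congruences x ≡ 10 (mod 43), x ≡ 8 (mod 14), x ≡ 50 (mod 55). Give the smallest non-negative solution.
x ≡ 7750 (mod 33110); the representative in [0, 33110) is 7750

The moduli 43, 14, 55 are pairwise coprime, so by the CRT there is a unique solution mod 43·14·55 = 33110.
Solve by successive substitution. Start with x ≡ 10 (mod 43).
  Combine with x ≡ 8 (mod 14): write x = 10 + 43·t and require 10 + 43·t ≡ 8 (mod 14), i.e. 43·t ≡ 8 − 10 ≡ 12 (mod 14). Since 43^(−1) ≡ 1 (mod 14) (43 ≡ 1 (mod 14)), t ≡ 1·12 ≡ 12 (mod 14). So x ≡ 10 + 43·12 = 526 (mod 602).
  Combine with x ≡ 50 (mod 55): write x = 526 + 602·t and require 526 + 602·t ≡ 50 (mod 55), i.e. 602·t ≡ 50 − 526 ≡ 19 (mod 55). Since 602^(−1) ≡ 18 (mod 55) (602 ≡ 52 (mod 55)), t ≡ 18·19 ≡ 12 (mod 55). So x ≡ 526 + 602·12 = 7750 (mod 33110).
Unique solution in [0, 33110): x = 7750.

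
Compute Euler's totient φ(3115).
φ(3115) = 2112

φ is multiplicative, with φ(p^e) = p^e − p^(e−1). Factorise 3115 = 5 · 7 · 89. Then
  φ(3115) = (5 − 1) · (7 − 1) · (89 − 1) = 4 · 6 · 88 = 2112.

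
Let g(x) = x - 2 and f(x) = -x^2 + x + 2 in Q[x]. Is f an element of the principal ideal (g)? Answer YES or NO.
YES

In Q[x] the ideal (g) consists of all multiples of g, so f ∈ (g) iff g | f, i.e. iff the remainder of f on division by g is 0. Divide f by g (g is monic, so eliminate the leading term of the running remainder at each step):
  leading term -x^2: subtract (-x)·g(x) = -x^2 + 2·x, leaving 2 - x
  leading term -x: subtract (-1)·g(x) = 2 - x, leaving 0
The remainder is 0, so f(x) = g(x) · h(x) with h(x) = -x - 1. Hence g | f, i.e. f ∈ (g).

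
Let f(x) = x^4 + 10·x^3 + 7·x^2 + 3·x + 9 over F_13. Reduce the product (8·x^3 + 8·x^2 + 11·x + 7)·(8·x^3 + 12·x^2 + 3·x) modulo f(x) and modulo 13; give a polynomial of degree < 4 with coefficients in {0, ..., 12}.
Multiply as integer polynomials: a · b = 64·x^6 + 160·x^5 + 208·x^4 + 212·x^3 + 117·x^2 + 21·x. Reducing coefficients mod 13: a · b ≡ 12·x^6 + 4·x^5 + 4·x^3 + 8·x. Now divide by f(x) = x^4 + 10·x^3 + 7·x^2 + 3·x + 9 in F_13[x], eliminating the leading term at each step:
  leading term 12·x^6: subtract (12·x^2)·f(x) = 12·x^6 + 3·x^5 + 6·x^4 + 10·x^3 + 4·x^2, leaving x^5 + 7·x^4 + 7·x^3 + 9·x^2 + 8·x (coefficients mod 13)
  leading term x^5: subtract (x)·f(x) = x^5 + 10·x^4 + 7·x^3 + 3·x^2 + 9·x, leaving 10·x^4 + 6·x^2 + 12·x (coefficients mod 13)
  leading term 10·x^4: subtract (10)·f(x) = 10·x^4 + 9·x^3 + 5·x^2 + 4·x + 12, leaving 4·x^3 + x^2 + 8·x + 1 (coefficients mod 13)
The degree is now < 4, so this is the remainder. Hence a · b ≡ 4·x^3 + x^2 + 8·x + 1 in F_13[x]/(f).

Final answer: a · b ≡ 4·x^3 + x^2 + 8·x + 1 (mod f(x))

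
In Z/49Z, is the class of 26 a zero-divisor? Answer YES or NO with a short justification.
NO

gcd(26, 49) = 1, so 26 is a unit in Z/49Z (it has a multiplicative inverse). A unit cannot be a zero-divisor: if 26·b ≡ 0 then multiplying both sides by 26^(−1) gives b ≡ 0. So 26 is not a zero-divisor.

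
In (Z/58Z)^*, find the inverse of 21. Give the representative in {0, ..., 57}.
21^(−1) ≡ 47 (mod 58)

Apply the extended Euclidean algorithm to (58, 21), tracking rows (r, s, t) with s·58 + t·21 = r. Each division r_prev = q·r_cur + r_new produces the new row as (previous row) − q·(current row):
  row A: (58, 1, 0)   [1·58 + 0·21 = 58]
  row B: (21, 0, 1)   [0·58 + 1·21 = 21]
  58 = 2·21 + 16   → row C = row A − 2·row B = (16, 1, −2)   [check: 1·58 − 2·21 = 16]
  21 = 1·16 + 5   → row D = row B − 1·row C = (5, −1, 3)   [check: −1·58 + 3·21 = 5]
  16 = 3·5 + 1   → row E = row C − 3·row D = (1, 4, −11)   [check: 4·58 − 11·21 = 1]
  5 = 5·1 + 0   → remainder 0, stop. gcd = 1 (last nonzero row E).
The gcd is 1, so 21 is invertible mod 58. The last nonzero row gives 4·58 − 11·21 = 1, so t = −11. So 21^(−1) ≡ −11 ≡ 47 (mod 58). Verify: 21 · 47 = 987 ≡ 1 (mod 58). ✓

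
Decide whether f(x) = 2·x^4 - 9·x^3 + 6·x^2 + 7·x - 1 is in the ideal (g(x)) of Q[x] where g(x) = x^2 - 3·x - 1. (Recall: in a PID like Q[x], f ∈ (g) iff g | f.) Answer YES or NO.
NO

In Q[x] the ideal (g) consists of all multiples of g, so f ∈ (g) iff g | f, i.e. iff the remainder of f on division by g is 0. Divide f by g (g is monic, so eliminate the leading term of the running remainder at each step):
  leading term 2·x^4: subtract (2·x^2)·g(x) = 2·x^4 - 6·x^3 - 2·x^2, leaving -3·x^3 + 8·x^2 + 7·x - 1
  leading term -3·x^3: subtract (-3·x)·g(x) = -3·x^3 + 9·x^2 + 3·x, leaving -x^2 + 4·x - 1
  leading term -x^2: subtract (-1)·g(x) = -x^2 + 3·x + 1, leaving x - 2
The remainder r(x) = x - 2 ≠ 0 (and deg r < deg g), so g ∤ f, i.e. f ∉ (g).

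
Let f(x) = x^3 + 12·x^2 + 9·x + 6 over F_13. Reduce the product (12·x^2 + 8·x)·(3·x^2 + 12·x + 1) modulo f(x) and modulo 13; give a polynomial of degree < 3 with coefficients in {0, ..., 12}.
a · b ≡ x^2 + 10·x + 11 (mod f(x))

Multiply as integer polynomials: a · b = 36·x^4 + 168·x^3 + 108·x^2 + 8·x. Reducing coefficients mod 13: a · b ≡ 10·x^4 + 12·x^3 + 4·x^2 + 8·x. Now divide by f(x) = x^3 + 12·x^2 + 9·x + 6 in F_13[x], eliminating the leading term at each step:
  leading term 10·x^4: subtract (10·x)·f(x) = 10·x^4 + 3·x^3 + 12·x^2 + 8·x, leaving 9·x^3 + 5·x^2 (coefficients mod 13)
  leading term 9·x^3: subtract (9)·f(x) = 9·x^3 + 4·x^2 + 3·x + 2, leaving x^2 + 10·x + 11 (coefficients mod 13)
The degree is now < 3, so this is the remainder. Hence a · b ≡ x^2 + 10·x + 11 in F_13[x]/(f).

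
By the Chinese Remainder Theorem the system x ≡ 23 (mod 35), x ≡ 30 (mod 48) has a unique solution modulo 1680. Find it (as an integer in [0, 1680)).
x ≡ 1038 (mod 1680); the representative in [0, 1680) is 1038

The moduli 35, 48 are pairwise coprime, so by the CRT there is a unique solution mod 35·48 = 1680.
Solve by successive substitution. Start with x ≡ 23 (mod 35).
  Combine with x ≡ 30 (mod 48): write x = 23 + 35·t and require 23 + 35·t ≡ 30 (mod 48), i.e. 35·t ≡ 30 − 23 ≡ 7 (mod 48). Since 35^(−1) ≡ 11 (mod 48), t ≡ 11·7 ≡ 29 (mod 48). So x ≡ 23 + 35·29 = 1038 (mod 1680).
Unique solution in [0, 1680): x = 1038.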